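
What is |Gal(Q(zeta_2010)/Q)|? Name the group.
|Gal(Q(zeta_2010)/Q)| = phi(2010) = 528; group ≅ (Z/2010Z)^* ≅ Z/2Z × Z/4Z × Z/66Z

The n-th cyclotomic polynomial Φ_2010(x) is the minimal polynomial of zeta_2010 over Q and has degree phi(2010) = 528. So Q(zeta_2010) is a degree-528 Galois extension with Galois group (Z/2010Z)^*. By CRT, (Z/2010Z)^* ≅ (Z/2Z)^* × (Z/3Z)^* × (Z/5Z)^* × (Z/67Z)^*. Each prime-power unit group is (Z/2Z)^* ≅ trivial group (order 1); (Z/3Z)^* ≅ Z/2Z; (Z/5Z)^* ≅ Z/4Z; (Z/67Z)^* ≅ Z/66Z. Hence Gal(Q(zeta_2010)/Q) ≅ Z/2Z × Z/4Z × Z/66Z.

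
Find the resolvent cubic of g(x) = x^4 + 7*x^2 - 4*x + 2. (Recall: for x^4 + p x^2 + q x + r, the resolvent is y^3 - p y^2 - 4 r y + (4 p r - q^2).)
h(y) = y^3 - 7*y^2 - 8*y + 40

Identify coefficients: p = 7, q = -4, r = 2.
Plug into h(y) = y^3 - p y^2 - 4 r y + (4 p r - q^2):
  h(y) = y^3 - (7) y^2 - 4*(2) y + (4*(7)*(2) - (-4)^2)
       = y^3 + (-7) y^2 + (-8) y + (40).
Simplifying: h(y) = y^3 - 7*y^2 - 8*y + 40.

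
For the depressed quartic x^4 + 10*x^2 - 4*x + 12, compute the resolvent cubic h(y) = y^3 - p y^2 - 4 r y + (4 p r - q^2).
h(y) = y^3 - 10*y^2 - 48*y + 464

Identify coefficients: p = 10, q = -4, r = 12.
Plug into h(y) = y^3 - p y^2 - 4 r y + (4 p r - q^2):
  h(y) = y^3 - (10) y^2 - 4*(12) y + (4*(10)*(12) - (-4)^2)
       = y^3 + (-10) y^2 + (-48) y + (464).
Simplifying: h(y) = y^3 - 10*y^2 - 48*y + 464.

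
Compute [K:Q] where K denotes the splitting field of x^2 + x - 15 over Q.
[K:Q] = 2

The discriminant of x^2 + (1)*x + (-15) is b^2 - 4c = 1 - (-60) = 61. Since 61 is not a perfect square in Q, the polynomial is irreducible over Q. Its two roots generate a degree-2 extension, so [K:Q] = 2.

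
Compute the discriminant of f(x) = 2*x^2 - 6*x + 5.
Δ = -4

For a quadratic a x^2 + b x + c the discriminant is Δ = b^2 - 4ac = (-6)^2 - 4*(2)*(5) = 36 - (40) = -4.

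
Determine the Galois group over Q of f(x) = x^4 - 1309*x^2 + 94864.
Gal(K/Q) = Z/2Z (cyclic of order 2)

f factors as (x^2 - 77)(x^2 - 1232), so the splitting field is K = Q(sqrt(77), sqrt(1232)). The squarefree part of 77 is 77 and the squarefree part of 1232 is also 77, so sqrt(77) and sqrt(1232) are both rational multiples of sqrt(77). Hence Q(sqrt(77)) = Q(sqrt(1232)) = Q(sqrt(77)), and the splitting field collapses to a single degree-2 extension with Galois group Z/2Z.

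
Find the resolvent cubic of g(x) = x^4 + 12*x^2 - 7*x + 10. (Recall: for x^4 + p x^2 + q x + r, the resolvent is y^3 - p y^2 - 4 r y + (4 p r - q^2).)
h(y) = y^3 - 12*y^2 - 40*y + 431

Identify coefficients: p = 12, q = -7, r = 10.
Plug into h(y) = y^3 - p y^2 - 4 r y + (4 p r - q^2):
  h(y) = y^3 - (12) y^2 - 4*(10) y + (4*(12)*(10) - (-7)^2)
       = y^3 + (-12) y^2 + (-40) y + (431).
Simplifying: h(y) = y^3 - 12*y^2 - 40*y + 431.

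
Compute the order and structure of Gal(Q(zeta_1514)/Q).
|Gal(Q(zeta_1514)/Q)| = phi(1514) = 756; group ≅ (Z/1514Z)^* ≅ Z/756Z

The n-th cyclotomic polynomial Φ_1514(x) is the minimal polynomial of zeta_1514 over Q and has degree phi(1514) = 756. So Q(zeta_1514) is a degree-756 Galois extension with Galois group (Z/1514Z)^*. By CRT, (Z/1514Z)^* ≅ (Z/2Z)^* × (Z/757Z)^*. Each prime-power unit group is (Z/2Z)^* ≅ trivial group (order 1); (Z/757Z)^* ≅ Z/756Z. Hence Gal(Q(zeta_1514)/Q) ≅ Z/756Z.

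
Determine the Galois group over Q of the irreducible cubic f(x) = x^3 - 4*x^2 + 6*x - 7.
Gal(K/Q) = S_3 (symmetric group of order 6)

Compute the discriminant of x^3 + (-4)*x^2 + (6)*x + (-7): Δ = -379. Since Δ is not a rational square, the Galois group is not contained in A_3; it must be the full S_3 (irreducibility of the cubic rules out anything smaller).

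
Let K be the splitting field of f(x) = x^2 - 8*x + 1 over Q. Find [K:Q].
[K:Q] = 2

The discriminant of x^2 + (-8)*x + (1) is b^2 - 4c = 64 - (4) = 60. Since 60 is not a perfect square in Q, the polynomial is irreducible over Q. Its two roots generate a degree-2 extension, so [K:Q] = 2.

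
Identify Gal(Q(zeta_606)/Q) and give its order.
|Gal(Q(zeta_606)/Q)| = phi(606) = 200; group ≅ (Z/606Z)^* ≅ Z/2Z × Z/100Z

The n-th cyclotomic polynomial Φ_606(x) is the minimal polynomial of zeta_606 over Q and has degree phi(606) = 200. So Q(zeta_606) is a degree-200 Galois extension with Galois group (Z/606Z)^*. By CRT, (Z/606Z)^* ≅ (Z/2Z)^* × (Z/3Z)^* × (Z/101Z)^*. Each prime-power unit group is (Z/2Z)^* ≅ trivial group (order 1); (Z/3Z)^* ≅ Z/2Z; (Z/101Z)^* ≅ Z/100Z. Hence Gal(Q(zeta_606)/Q) ≅ Z/2Z × Z/100Z.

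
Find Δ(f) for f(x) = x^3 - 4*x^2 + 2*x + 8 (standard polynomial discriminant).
Δ = -800

For x^3 + a x^2 + b x + c the discriminant is Δ = 18 a b c - 4 a^3 c + a^2 b^2 - 4 b^3 - 27 c^2.
Plug a = -4, b = 2, c = 8:
  18*(-4)*(2)*(8) - 4*(-4)^3*(8) + (-4)^2*(2)^2 - 4*(2)^3 - 27*(8)^2
  = -1152 + (2048) + 64 + (-32) + (-1728)
  = -800.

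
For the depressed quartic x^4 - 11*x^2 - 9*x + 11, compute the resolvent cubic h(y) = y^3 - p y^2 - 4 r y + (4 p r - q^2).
h(y) = y^3 + 11*y^2 - 44*y - 565

Identify coefficients: p = -11, q = -9, r = 11.
Plug into h(y) = y^3 - p y^2 - 4 r y + (4 p r - q^2):
  h(y) = y^3 - (-11) y^2 - 4*(11) y + (4*(-11)*(11) - (-9)^2)
       = y^3 + (11) y^2 + (-44) y + (-565).
Simplifying: h(y) = y^3 + 11*y^2 - 44*y - 565.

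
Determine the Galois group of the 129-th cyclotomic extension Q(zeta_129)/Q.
|Gal(Q(zeta_129)/Q)| = phi(129) = 84; group ≅ (Z/129Z)^* ≅ Z/2Z × Z/42Z

The n-th cyclotomic polynomial Φ_129(x) is the minimal polynomial of zeta_129 over Q and has degree phi(129) = 84. So Q(zeta_129) is a degree-84 Galois extension with Galois group (Z/129Z)^*. By CRT, (Z/129Z)^* ≅ (Z/3Z)^* × (Z/43Z)^*. Each prime-power unit group is (Z/3Z)^* ≅ Z/2Z; (Z/43Z)^* ≅ Z/42Z. Hence Gal(Q(zeta_129)/Q) ≅ Z/2Z × Z/42Z.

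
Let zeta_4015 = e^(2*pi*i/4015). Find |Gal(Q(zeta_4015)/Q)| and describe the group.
|Gal(Q(zeta_4015)/Q)| = phi(4015) = 2880; group ≅ (Z/4015Z)^* ≅ Z/4Z × Z/10Z × Z/72Z

The n-th cyclotomic polynomial Φ_4015(x) is the minimal polynomial of zeta_4015 over Q and has degree phi(4015) = 2880. So Q(zeta_4015) is a degree-2880 Galois extension with Galois group (Z/4015Z)^*. By CRT, (Z/4015Z)^* ≅ (Z/5Z)^* × (Z/11Z)^* × (Z/73Z)^*. Each prime-power unit group is (Z/5Z)^* ≅ Z/4Z; (Z/11Z)^* ≅ Z/10Z; (Z/73Z)^* ≅ Z/72Z. Hence Gal(Q(zeta_4015)/Q) ≅ Z/4Z × Z/10Z × Z/72Z.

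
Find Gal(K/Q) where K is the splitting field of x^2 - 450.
Gal(K/Q) = Z/2Z (cyclic of order 2)

x^2 - 450 is irreducible over Q since 450 is not a rational square. The splitting field Q(sqrt(450)) has degree 2 over Q, and its unique nontrivial automorphism is sqrt(450) ↦ -sqrt(450). Hence Gal(Q(sqrt(450))/Q) = Z/2Z.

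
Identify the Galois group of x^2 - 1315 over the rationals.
Gal(K/Q) = Z/2Z (cyclic of order 2)

x^2 - 1315 is irreducible over Q since 1315 is not a rational square. The splitting field Q(sqrt(1315)) has degree 2 over Q, and its unique nontrivial automorphism is sqrt(1315) ↦ -sqrt(1315). Hence Gal(Q(sqrt(1315))/Q) = Z/2Z.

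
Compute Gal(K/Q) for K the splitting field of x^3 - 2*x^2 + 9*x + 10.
Gal(K/Q) = S_3 (symmetric group of order 6)

Compute the discriminant of x^3 + (-2)*x^2 + (9)*x + (10): Δ = -8212. Since Δ is not a rational square, the Galois group is not contained in A_3; it must be the full S_3 (irreducibility of the cubic rules out anything smaller).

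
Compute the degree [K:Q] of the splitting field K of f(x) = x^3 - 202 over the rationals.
[K:Q] = 6

x^3 - 202 has one real root r = 202^(1/3) and two complex roots r*zeta_3, r*zeta_3^2 where zeta_3 = e^(2*pi*i/3). The splitting field is Q(r, zeta_3). [Q(r):Q] = 3 and [Q(zeta_3):Q] = 2 with gcd = 1, so [Q(r, zeta_3):Q] = 3 * 2 = 6.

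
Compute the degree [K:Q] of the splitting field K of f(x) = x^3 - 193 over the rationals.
[K:Q] = 6

x^3 - 193 has one real root r = 193^(1/3) and two complex roots r*zeta_3, r*zeta_3^2 where zeta_3 = e^(2*pi*i/3). The splitting field is Q(r, zeta_3). [Q(r):Q] = 3 and [Q(zeta_3):Q] = 2 with gcd = 1, so [Q(r, zeta_3):Q] = 3 * 2 = 6.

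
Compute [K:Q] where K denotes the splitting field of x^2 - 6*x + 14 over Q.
[K:Q] = 2

The discriminant of x^2 + (-6)*x + (14) is b^2 - 4c = 36 - (56) = -20. Since -20 is not a perfect square in Q, the polynomial is irreducible over Q. Its two roots generate a degree-2 extension, so [K:Q] = 2.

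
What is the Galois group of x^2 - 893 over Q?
Gal(K/Q) = Z/2Z (cyclic of order 2)

x^2 - 893 is irreducible over Q since 893 is not a rational square. The splitting field Q(sqrt(893)) has degree 2 over Q, and its unique nontrivial automorphism is sqrt(893) ↦ -sqrt(893). Hence Gal(Q(sqrt(893))/Q) = Z/2Z.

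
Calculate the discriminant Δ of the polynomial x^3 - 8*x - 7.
Δ = 725

For a depressed cubic x^3 + p x + q the discriminant is Δ = -4 p^3 - 27 q^2 = -4*(-8)^3 - 27*(-7)^2 = 2048 - 1323 = 725.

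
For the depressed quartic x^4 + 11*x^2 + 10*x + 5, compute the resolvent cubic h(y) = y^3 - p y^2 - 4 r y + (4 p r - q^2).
h(y) = y^3 - 11*y^2 - 20*y + 120

Identify coefficients: p = 11, q = 10, r = 5.
Plug into h(y) = y^3 - p y^2 - 4 r y + (4 p r - q^2):
  h(y) = y^3 - (11) y^2 - 4*(5) y + (4*(11)*(5) - (10)^2)
       = y^3 + (-11) y^2 + (-20) y + (120).
Simplifying: h(y) = y^3 - 11*y^2 - 20*y + 120.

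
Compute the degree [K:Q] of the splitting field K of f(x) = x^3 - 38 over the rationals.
[K:Q] = 6

x^3 - 38 has one real root r = 38^(1/3) and two complex roots r*zeta_3, r*zeta_3^2 where zeta_3 = e^(2*pi*i/3). The splitting field is Q(r, zeta_3). [Q(r):Q] = 3 and [Q(zeta_3):Q] = 2 with gcd = 1, so [Q(r, zeta_3):Q] = 3 * 2 = 6.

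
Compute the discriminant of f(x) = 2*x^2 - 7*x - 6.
Δ = 97

For a quadratic a x^2 + b x + c the discriminant is Δ = b^2 - 4ac = (-7)^2 - 4*(2)*(-6) = 49 - (-48) = 97.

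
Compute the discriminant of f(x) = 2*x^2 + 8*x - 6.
Δ = 112

For a quadratic a x^2 + b x + c the discriminant is Δ = b^2 - 4ac = (8)^2 - 4*(2)*(-6) = 64 - (-48) = 112.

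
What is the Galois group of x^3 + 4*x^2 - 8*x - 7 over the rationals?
Gal(K/Q) = S_3 (symmetric group of order 6)

Compute the discriminant of x^3 + (4)*x^2 + (-8)*x + (-7): Δ = 7573. Since Δ is not a rational square, the Galois group is not contained in A_3; it must be the full S_3 (irreducibility of the cubic rules out anything smaller).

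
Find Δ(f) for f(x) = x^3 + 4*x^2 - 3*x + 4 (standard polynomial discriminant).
Δ = -2068

For x^3 + a x^2 + b x + c the discriminant is Δ = 18 a b c - 4 a^3 c + a^2 b^2 - 4 b^3 - 27 c^2.
Plug a = 4, b = -3, c = 4:
  18*(4)*(-3)*(4) - 4*(4)^3*(4) + (4)^2*(-3)^2 - 4*(-3)^3 - 27*(4)^2
  = -864 + (-1024) + 144 + (108) + (-432)
  = -2068.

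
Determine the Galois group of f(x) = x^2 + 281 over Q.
Gal(K/Q) = Z/2Z (cyclic of order 2)

x^2 + 281 is irreducible over Q since -281 is not a rational square. The splitting field Q(sqrt(-281)) has degree 2 over Q, and its unique nontrivial automorphism is sqrt(-281) ↦ -sqrt(-281). Hence Gal(Q(sqrt(-281))/Q) = Z/2Z.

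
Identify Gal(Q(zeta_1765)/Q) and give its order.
|Gal(Q(zeta_1765)/Q)| = phi(1765) = 1408; group ≅ (Z/1765Z)^* ≅ Z/4Z × Z/352Z

The n-th cyclotomic polynomial Φ_1765(x) is the minimal polynomial of zeta_1765 over Q and has degree phi(1765) = 1408. So Q(zeta_1765) is a degree-1408 Galois extension with Galois group (Z/1765Z)^*. By CRT, (Z/1765Z)^* ≅ (Z/5Z)^* × (Z/353Z)^*. Each prime-power unit group is (Z/5Z)^* ≅ Z/4Z; (Z/353Z)^* ≅ Z/352Z. Hence Gal(Q(zeta_1765)/Q) ≅ Z/4Z × Z/352Z.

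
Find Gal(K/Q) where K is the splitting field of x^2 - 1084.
Gal(K/Q) = Z/2Z (cyclic of order 2)

x^2 - 1084 is irreducible over Q since 1084 is not a rational square. The splitting field Q(sqrt(1084)) has degree 2 over Q, and its unique nontrivial automorphism is sqrt(1084) ↦ -sqrt(1084). Hence Gal(Q(sqrt(1084))/Q) = Z/2Z.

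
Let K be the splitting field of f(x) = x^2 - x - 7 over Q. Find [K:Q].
[K:Q] = 2

The discriminant of x^2 + (-1)*x + (-7) is b^2 - 4c = 1 - (-28) = 29. Since 29 is not a perfect square in Q, the polynomial is irreducible over Q. Its two roots generate a degree-2 extension, so [K:Q] = 2.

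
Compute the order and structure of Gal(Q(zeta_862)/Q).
|Gal(Q(zeta_862)/Q)| = phi(862) = 430; group ≅ (Z/862Z)^* ≅ Z/430Z

The n-th cyclotomic polynomial Φ_862(x) is the minimal polynomial of zeta_862 over Q and has degree phi(862) = 430. So Q(zeta_862) is a degree-430 Galois extension with Galois group (Z/862Z)^*. By CRT, (Z/862Z)^* ≅ (Z/2Z)^* × (Z/431Z)^*. Each prime-power unit group is (Z/2Z)^* ≅ trivial group (order 1); (Z/431Z)^* ≅ Z/430Z. Hence Gal(Q(zeta_862)/Q) ≅ Z/430Z.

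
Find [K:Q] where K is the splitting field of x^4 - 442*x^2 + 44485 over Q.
[K:Q] = 4

f factors as (x^2 - 287)(x^2 - 155); the splitting field is K = Q(sqrt(287), sqrt(155)). Since 287, 155, and 44485 are all non-squares in Q, the three subfields Q(sqrt(287)), Q(sqrt(155)), Q(sqrt(44485)) are distinct degree-2 extensions, so [K:Q] = 4 (Klein four Galois group).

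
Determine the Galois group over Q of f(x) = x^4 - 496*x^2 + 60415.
Gal(K/Q) = V_4 (Klein four-group, Z/2Z × Z/2Z)

f factors as (x^2 - 281)(x^2 - 215), so the splitting field is K = Q(sqrt(281), sqrt(215)). The elements 281, 215, 60415 are all non-squares in Q, so sqrt(281) and sqrt(215) generate independent quadratic extensions. Thus [K:Q] = 4 and Gal(K/Q) is generated by the two order-2 automorphisms sqrt(281) ↦ -sqrt(281) and sqrt(215) ↦ -sqrt(215), giving V_4.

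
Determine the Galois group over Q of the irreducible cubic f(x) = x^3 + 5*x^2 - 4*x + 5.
Gal(K/Q) = S_3 (symmetric group of order 6)

Compute the discriminant of x^3 + (5)*x^2 + (-4)*x + (5): Δ = -4319. Since Δ is not a rational square, the Galois group is not contained in A_3; it must be the full S_3 (irreducibility of the cubic rules out anything smaller).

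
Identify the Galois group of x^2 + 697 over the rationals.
Gal(K/Q) = Z/2Z (cyclic of order 2)

x^2 + 697 is irreducible over Q since -697 is not a rational square. The splitting field Q(sqrt(-697)) has degree 2 over Q, and its unique nontrivial automorphism is sqrt(-697) ↦ -sqrt(-697). Hence Gal(Q(sqrt(-697))/Q) = Z/2Z.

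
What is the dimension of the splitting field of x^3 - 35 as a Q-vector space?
[K:Q] = 6

x^3 - 35 has one real root r = 35^(1/3) and two complex roots r*zeta_3, r*zeta_3^2 where zeta_3 = e^(2*pi*i/3). The splitting field is Q(r, zeta_3). [Q(r):Q] = 3 and [Q(zeta_3):Q] = 2 with gcd = 1, so [Q(r, zeta_3):Q] = 3 * 2 = 6.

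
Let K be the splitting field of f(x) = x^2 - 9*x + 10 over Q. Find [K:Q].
[K:Q] = 2

The discriminant of x^2 + (-9)*x + (10) is b^2 - 4c = 81 - (40) = 41. Since 41 is not a perfect square in Q, the polynomial is irreducible over Q. Its two roots generate a degree-2 extension, so [K:Q] = 2.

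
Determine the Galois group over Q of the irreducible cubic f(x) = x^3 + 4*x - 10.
Gal(K/Q) = S_3 (symmetric group of order 6)

Compute the discriminant of x^3 + (0)*x^2 + (4)*x + (-10): Δ = -2956. Since Δ is not a rational square, the Galois group is not contained in A_3; it must be the full S_3 (irreducibility of the cubic rules out anything smaller).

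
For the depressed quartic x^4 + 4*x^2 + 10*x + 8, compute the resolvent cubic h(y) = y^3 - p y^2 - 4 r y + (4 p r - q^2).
h(y) = y^3 - 4*y^2 - 32*y + 28

Identify coefficients: p = 4, q = 10, r = 8.
Plug into h(y) = y^3 - p y^2 - 4 r y + (4 p r - q^2):
  h(y) = y^3 - (4) y^2 - 4*(8) y + (4*(4)*(8) - (10)^2)
       = y^3 + (-4) y^2 + (-32) y + (28).
Simplifying: h(y) = y^3 - 4*y^2 - 32*y + 28.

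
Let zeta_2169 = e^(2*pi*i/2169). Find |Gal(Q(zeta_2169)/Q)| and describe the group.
|Gal(Q(zeta_2169)/Q)| = phi(2169) = 1440; group ≅ (Z/2169Z)^* ≅ Z/6Z × Z/240Z

The n-th cyclotomic polynomial Φ_2169(x) is the minimal polynomial of zeta_2169 over Q and has degree phi(2169) = 1440. So Q(zeta_2169) is a degree-1440 Galois extension with Galois group (Z/2169Z)^*. By CRT, (Z/2169Z)^* ≅ (Z/9Z)^* × (Z/241Z)^*. Each prime-power unit group is (Z/9Z)^* ≅ Z/6Z; (Z/241Z)^* ≅ Z/240Z. Hence Gal(Q(zeta_2169)/Q) ≅ Z/6Z × Z/240Z.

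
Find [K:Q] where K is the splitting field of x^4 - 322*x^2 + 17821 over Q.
[K:Q] = 4

f factors as (x^2 - 251)(x^2 - 71); the splitting field is K = Q(sqrt(251), sqrt(71)). Since 251, 71, and 17821 are all non-squares in Q, the three subfields Q(sqrt(251)), Q(sqrt(71)), Q(sqrt(17821)) are distinct degree-2 extensions, so [K:Q] = 4 (Klein four Galois group).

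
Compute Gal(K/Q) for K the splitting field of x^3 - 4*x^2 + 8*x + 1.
Gal(K/Q) = S_3 (symmetric group of order 6)

Compute the discriminant of x^3 + (-4)*x^2 + (8)*x + (1): Δ = -1371. Since Δ is not a rational square, the Galois group is not contained in A_3; it must be the full S_3 (irreducibility of the cubic rules out anything smaller).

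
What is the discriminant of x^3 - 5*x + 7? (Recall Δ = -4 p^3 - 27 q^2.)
Δ = -823

For a depressed cubic x^3 + p x + q the discriminant is Δ = -4 p^3 - 27 q^2 = -4*(-5)^3 - 27*(7)^2 = 500 - 1323 = -823.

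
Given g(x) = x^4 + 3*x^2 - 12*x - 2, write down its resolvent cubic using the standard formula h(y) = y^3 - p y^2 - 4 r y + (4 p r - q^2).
h(y) = y^3 - 3*y^2 + 8*y - 168

Identify coefficients: p = 3, q = -12, r = -2.
Plug into h(y) = y^3 - p y^2 - 4 r y + (4 p r - q^2):
  h(y) = y^3 - (3) y^2 - 4*(-2) y + (4*(3)*(-2) - (-12)^2)
       = y^3 + (-3) y^2 + (8) y + (-168).
Simplifying: h(y) = y^3 - 3*y^2 + 8*y - 168.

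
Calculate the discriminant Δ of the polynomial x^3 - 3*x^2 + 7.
Δ = -567

For x^3 + a x^2 + b x + c the discriminant is Δ = 18 a b c - 4 a^3 c + a^2 b^2 - 4 b^3 - 27 c^2.
Plug a = -3, b = 0, c = 7:
  18*(-3)*(0)*(7) - 4*(-3)^3*(7) + (-3)^2*(0)^2 - 4*(0)^3 - 27*(7)^2
  = 0 + (756) + 0 + (0) + (-1323)
  = -567.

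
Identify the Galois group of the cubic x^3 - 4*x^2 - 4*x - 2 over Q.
Gal(K/Q) = S_3 (symmetric group of order 6)

Compute the discriminant of x^3 + (-4)*x^2 + (-4)*x + (-2): Δ = -684. Since Δ is not a rational square, the Galois group is not contained in A_3; it must be the full S_3 (irreducibility of the cubic rules out anything smaller).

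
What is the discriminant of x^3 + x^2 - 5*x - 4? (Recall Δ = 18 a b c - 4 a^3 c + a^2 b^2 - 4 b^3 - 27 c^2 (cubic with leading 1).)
Δ = 469

For x^3 + a x^2 + b x + c the discriminant is Δ = 18 a b c - 4 a^3 c + a^2 b^2 - 4 b^3 - 27 c^2.
Plug a = 1, b = -5, c = -4:
  18*(1)*(-5)*(-4) - 4*(1)^3*(-4) + (1)^2*(-5)^2 - 4*(-5)^3 - 27*(-4)^2
  = 360 + (16) + 25 + (500) + (-432)
  = 469.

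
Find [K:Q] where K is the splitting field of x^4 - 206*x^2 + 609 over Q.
[K:Q] = 4

f factors as (x^2 - 3)(x^2 - 203); the splitting field is K = Q(sqrt(3), sqrt(203)). Since 3, 203, and 609 are all non-squares in Q, the three subfields Q(sqrt(3)), Q(sqrt(203)), Q(sqrt(609)) are distinct degree-2 extensions, so [K:Q] = 4 (Klein four Galois group).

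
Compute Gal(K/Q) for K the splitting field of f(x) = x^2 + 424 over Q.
Gal(K/Q) = Z/2Z (cyclic of order 2)

x^2 + 424 is irreducible over Q since -424 is not a rational square. The splitting field Q(sqrt(-424)) has degree 2 over Q, and its unique nontrivial automorphism is sqrt(-424) ↦ -sqrt(-424). Hence Gal(Q(sqrt(-424))/Q) = Z/2Z.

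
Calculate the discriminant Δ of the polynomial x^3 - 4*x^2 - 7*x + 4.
Δ = 4764

For x^3 + a x^2 + b x + c the discriminant is Δ = 18 a b c - 4 a^3 c + a^2 b^2 - 4 b^3 - 27 c^2.
Plug a = -4, b = -7, c = 4:
  18*(-4)*(-7)*(4) - 4*(-4)^3*(4) + (-4)^2*(-7)^2 - 4*(-7)^3 - 27*(4)^2
  = 2016 + (1024) + 784 + (1372) + (-432)
  = 4764.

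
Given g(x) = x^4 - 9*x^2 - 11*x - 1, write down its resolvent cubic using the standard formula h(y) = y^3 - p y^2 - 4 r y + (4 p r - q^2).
h(y) = y^3 + 9*y^2 + 4*y - 85

Identify coefficients: p = -9, q = -11, r = -1.
Plug into h(y) = y^3 - p y^2 - 4 r y + (4 p r - q^2):
  h(y) = y^3 - (-9) y^2 - 4*(-1) y + (4*(-9)*(-1) - (-11)^2)
       = y^3 + (9) y^2 + (4) y + (-85).
Simplifying: h(y) = y^3 + 9*y^2 + 4*y - 85.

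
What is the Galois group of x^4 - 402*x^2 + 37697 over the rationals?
Gal(K/Q) = V_4 (Klein four-group, Z/2Z × Z/2Z)

f factors as (x^2 - 149)(x^2 - 253), so the splitting field is K = Q(sqrt(149), sqrt(253)). The elements 149, 253, 37697 are all non-squares in Q, so sqrt(149) and sqrt(253) generate independent quadratic extensions. Thus [K:Q] = 4 and Gal(K/Q) is generated by the two order-2 automorphisms sqrt(149) ↦ -sqrt(149) and sqrt(253) ↦ -sqrt(253), giving V_4.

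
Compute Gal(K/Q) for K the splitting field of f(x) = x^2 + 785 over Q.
Gal(K/Q) = Z/2Z (cyclic of order 2)

x^2 + 785 is irreducible over Q since -785 is not a rational square. The splitting field Q(sqrt(-785)) has degree 2 over Q, and its unique nontrivial automorphism is sqrt(-785) ↦ -sqrt(-785). Hence Gal(Q(sqrt(-785))/Q) = Z/2Z.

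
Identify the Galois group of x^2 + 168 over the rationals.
Gal(K/Q) = Z/2Z (cyclic of order 2)

x^2 + 168 is irreducible over Q since -168 is not a rational square. The splitting field Q(sqrt(-168)) has degree 2 over Q, and its unique nontrivial automorphism is sqrt(-168) ↦ -sqrt(-168). Hence Gal(Q(sqrt(-168))/Q) = Z/2Z.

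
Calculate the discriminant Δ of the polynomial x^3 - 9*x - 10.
Δ = 216

For a depressed cubic x^3 + p x + q the discriminant is Δ = -4 p^3 - 27 q^2 = -4*(-9)^3 - 27*(-10)^2 = 2916 - 2700 = 216.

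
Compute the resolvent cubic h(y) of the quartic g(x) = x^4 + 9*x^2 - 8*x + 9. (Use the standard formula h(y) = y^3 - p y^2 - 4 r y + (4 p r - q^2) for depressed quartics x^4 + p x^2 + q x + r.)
h(y) = y^3 - 9*y^2 - 36*y + 260

Identify coefficients: p = 9, q = -8, r = 9.
Plug into h(y) = y^3 - p y^2 - 4 r y + (4 p r - q^2):
  h(y) = y^3 - (9) y^2 - 4*(9) y + (4*(9)*(9) - (-8)^2)
       = y^3 + (-9) y^2 + (-36) y + (260).
Simplifying: h(y) = y^3 - 9*y^2 - 36*y + 260.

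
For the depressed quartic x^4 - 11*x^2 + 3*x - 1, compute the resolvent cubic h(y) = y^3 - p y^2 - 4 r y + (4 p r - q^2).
h(y) = y^3 + 11*y^2 + 4*y + 35

Identify coefficients: p = -11, q = 3, r = -1.
Plug into h(y) = y^3 - p y^2 - 4 r y + (4 p r - q^2):
  h(y) = y^3 - (-11) y^2 - 4*(-1) y + (4*(-11)*(-1) - (3)^2)
       = y^3 + (11) y^2 + (4) y + (35).
Simplifying: h(y) = y^3 + 11*y^2 + 4*y + 35.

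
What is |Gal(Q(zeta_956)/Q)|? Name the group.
|Gal(Q(zeta_956)/Q)| = phi(956) = 476; group ≅ (Z/956Z)^* ≅ Z/2Z × Z/238Z

The n-th cyclotomic polynomial Φ_956(x) is the minimal polynomial of zeta_956 over Q and has degree phi(956) = 476. So Q(zeta_956) is a degree-476 Galois extension with Galois group (Z/956Z)^*. By CRT, (Z/956Z)^* ≅ (Z/4Z)^* × (Z/239Z)^*. Each prime-power unit group is (Z/4Z)^* ≅ Z/2Z; (Z/239Z)^* ≅ Z/238Z. Hence Gal(Q(zeta_956)/Q) ≅ Z/2Z × Z/238Z.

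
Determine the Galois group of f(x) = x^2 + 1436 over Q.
Gal(K/Q) = Z/2Z (cyclic of order 2)

x^2 + 1436 is irreducible over Q since -1436 is not a rational square. The splitting field Q(sqrt(-1436)) has degree 2 over Q, and its unique nontrivial automorphism is sqrt(-1436) ↦ -sqrt(-1436). Hence Gal(Q(sqrt(-1436))/Q) = Z/2Z.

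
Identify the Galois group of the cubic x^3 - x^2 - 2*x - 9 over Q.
Gal(K/Q) = S_3 (symmetric group of order 6)

Compute the discriminant of x^3 + (-1)*x^2 + (-2)*x + (-9): Δ = -2511. Since Δ is not a rational square, the Galois group is not contained in A_3; it must be the full S_3 (irreducibility of the cubic rules out anything smaller).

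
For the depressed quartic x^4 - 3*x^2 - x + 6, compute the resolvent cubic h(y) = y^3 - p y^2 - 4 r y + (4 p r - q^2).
h(y) = y^3 + 3*y^2 - 24*y - 73

Identify coefficients: p = -3, q = -1, r = 6.
Plug into h(y) = y^3 - p y^2 - 4 r y + (4 p r - q^2):
  h(y) = y^3 - (-3) y^2 - 4*(6) y + (4*(-3)*(6) - (-1)^2)
       = y^3 + (3) y^2 + (-24) y + (-73).
Simplifying: h(y) = y^3 + 3*y^2 - 24*y - 73.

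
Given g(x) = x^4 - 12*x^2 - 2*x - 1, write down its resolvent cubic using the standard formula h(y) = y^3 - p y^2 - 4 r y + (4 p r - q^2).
h(y) = y^3 + 12*y^2 + 4*y + 44

Identify coefficients: p = -12, q = -2, r = -1.
Plug into h(y) = y^3 - p y^2 - 4 r y + (4 p r - q^2):
  h(y) = y^3 - (-12) y^2 - 4*(-1) y + (4*(-12)*(-1) - (-2)^2)
       = y^3 + (12) y^2 + (4) y + (44).
Simplifying: h(y) = y^3 + 12*y^2 + 4*y + 44.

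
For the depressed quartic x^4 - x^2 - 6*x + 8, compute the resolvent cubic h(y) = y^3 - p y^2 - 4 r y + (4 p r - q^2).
h(y) = y^3 + y^2 - 32*y - 68

Identify coefficients: p = -1, q = -6, r = 8.
Plug into h(y) = y^3 - p y^2 - 4 r y + (4 p r - q^2):
  h(y) = y^3 - (-1) y^2 - 4*(8) y + (4*(-1)*(8) - (-6)^2)
       = y^3 + (1) y^2 + (-32) y + (-68).
Simplifying: h(y) = y^3 + y^2 - 32*y - 68.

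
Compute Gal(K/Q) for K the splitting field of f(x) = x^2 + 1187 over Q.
Gal(K/Q) = Z/2Z (cyclic of order 2)

x^2 + 1187 is irreducible over Q since -1187 is not a rational square. The splitting field Q(sqrt(-1187)) has degree 2 over Q, and its unique nontrivial automorphism is sqrt(-1187) ↦ -sqrt(-1187). Hence Gal(Q(sqrt(-1187))/Q) = Z/2Z.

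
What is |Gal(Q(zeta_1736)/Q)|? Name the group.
|Gal(Q(zeta_1736)/Q)| = phi(1736) = 720; group ≅ (Z/1736Z)^* ≅ Z/2Z × Z/2Z × Z/6Z × Z/30Z

The n-th cyclotomic polynomial Φ_1736(x) is the minimal polynomial of zeta_1736 over Q and has degree phi(1736) = 720. So Q(zeta_1736) is a degree-720 Galois extension with Galois group (Z/1736Z)^*. By CRT, (Z/1736Z)^* ≅ (Z/8Z)^* × (Z/7Z)^* × (Z/31Z)^*. Each prime-power unit group is (Z/8Z)^* ≅ Z/2Z × Z/2Z; (Z/7Z)^* ≅ Z/6Z; (Z/31Z)^* ≅ Z/30Z. Hence Gal(Q(zeta_1736)/Q) ≅ Z/2Z × Z/2Z × Z/6Z × Z/30Z.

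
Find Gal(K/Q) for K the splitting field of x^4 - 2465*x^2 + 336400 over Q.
Gal(K/Q) = Z/2Z (cyclic of order 2)

f factors as (x^2 - 2320)(x^2 - 145), so the splitting field is K = Q(sqrt(2320), sqrt(145)). The squarefree part of 2320 is 145 and the squarefree part of 145 is also 145, so sqrt(2320) and sqrt(145) are both rational multiples of sqrt(145). Hence Q(sqrt(2320)) = Q(sqrt(145)) = Q(sqrt(145)), and the splitting field collapses to a single degree-2 extension with Galois group Z/2Z.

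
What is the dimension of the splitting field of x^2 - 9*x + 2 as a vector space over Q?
[K:Q] = 2

The discriminant of x^2 + (-9)*x + (2) is b^2 - 4c = 81 - (8) = 73. Since 73 is not a perfect square in Q, the polynomial is irreducible over Q. Its two roots generate a degree-2 extension, so [K:Q] = 2.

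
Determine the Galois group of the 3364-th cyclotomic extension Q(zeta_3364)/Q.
|Gal(Q(zeta_3364)/Q)| = phi(3364) = 1624; group ≅ (Z/3364Z)^* ≅ Z/2Z × Z/812Z

The n-th cyclotomic polynomial Φ_3364(x) is the minimal polynomial of zeta_3364 over Q and has degree phi(3364) = 1624. So Q(zeta_3364) is a degree-1624 Galois extension with Galois group (Z/3364Z)^*. By CRT, (Z/3364Z)^* ≅ (Z/4Z)^* × (Z/841Z)^*. Each prime-power unit group is (Z/4Z)^* ≅ Z/2Z; (Z/841Z)^* ≅ Z/812Z. Hence Gal(Q(zeta_3364)/Q) ≅ Z/2Z × Z/812Z.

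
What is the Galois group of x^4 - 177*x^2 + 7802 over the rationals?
Gal(K/Q) = V_4 (Klein four-group, Z/2Z × Z/2Z)

f factors as (x^2 - 83)(x^2 - 94), so the splitting field is K = Q(sqrt(83), sqrt(94)). The elements 83, 94, 7802 are all non-squares in Q, so sqrt(83) and sqrt(94) generate independent quadratic extensions. Thus [K:Q] = 4 and Gal(K/Q) is generated by the two order-2 automorphisms sqrt(83) ↦ -sqrt(83) and sqrt(94) ↦ -sqrt(94), giving V_4.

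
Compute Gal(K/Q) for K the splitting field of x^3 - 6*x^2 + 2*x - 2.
Gal(K/Q) = S_3 (symmetric group of order 6)

Compute the discriminant of x^3 + (-6)*x^2 + (2)*x + (-2): Δ = -1292. Since Δ is not a rational square, the Galois group is not contained in A_3; it must be the full S_3 (irreducibility of the cubic rules out anything smaller).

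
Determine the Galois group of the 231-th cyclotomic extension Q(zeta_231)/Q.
|Gal(Q(zeta_231)/Q)| = phi(231) = 120; group ≅ (Z/231Z)^* ≅ Z/2Z × Z/6Z × Z/10Z

The n-th cyclotomic polynomial Φ_231(x) is the minimal polynomial of zeta_231 over Q and has degree phi(231) = 120. So Q(zeta_231) is a degree-120 Galois extension with Galois group (Z/231Z)^*. By CRT, (Z/231Z)^* ≅ (Z/3Z)^* × (Z/7Z)^* × (Z/11Z)^*. Each prime-power unit group is (Z/3Z)^* ≅ Z/2Z; (Z/7Z)^* ≅ Z/6Z; (Z/11Z)^* ≅ Z/10Z. Hence Gal(Q(zeta_231)/Q) ≅ Z/2Z × Z/6Z × Z/10Z.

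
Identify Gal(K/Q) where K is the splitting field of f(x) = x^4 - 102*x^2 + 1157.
Gal(K/Q) = V_4 (Klein four-group, Z/2Z × Z/2Z)

f factors as (x^2 - 13)(x^2 - 89), so the splitting field is K = Q(sqrt(13), sqrt(89)). The elements 13, 89, 1157 are all non-squares in Q, so sqrt(13) and sqrt(89) generate independent quadratic extensions. Thus [K:Q] = 4 and Gal(K/Q) is generated by the two order-2 automorphisms sqrt(13) ↦ -sqrt(13) and sqrt(89) ↦ -sqrt(89), giving V_4.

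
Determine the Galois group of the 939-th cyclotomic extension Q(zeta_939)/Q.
|Gal(Q(zeta_939)/Q)| = phi(939) = 624; group ≅ (Z/939Z)^* ≅ Z/2Z × Z/312Z

The n-th cyclotomic polynomial Φ_939(x) is the minimal polynomial of zeta_939 over Q and has degree phi(939) = 624. So Q(zeta_939) is a degree-624 Galois extension with Galois group (Z/939Z)^*. By CRT, (Z/939Z)^* ≅ (Z/3Z)^* × (Z/313Z)^*. Each prime-power unit group is (Z/3Z)^* ≅ Z/2Z; (Z/313Z)^* ≅ Z/312Z. Hence Gal(Q(zeta_939)/Q) ≅ Z/2Z × Z/312Z.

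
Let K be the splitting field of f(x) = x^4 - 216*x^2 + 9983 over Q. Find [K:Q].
[K:Q] = 4

f factors as (x^2 - 149)(x^2 - 67); the splitting field is K = Q(sqrt(149), sqrt(67)). Since 149, 67, and 9983 are all non-squares in Q, the three subfields Q(sqrt(149)), Q(sqrt(67)), Q(sqrt(9983)) are distinct degree-2 extensions, so [K:Q] = 4 (Klein four Galois group).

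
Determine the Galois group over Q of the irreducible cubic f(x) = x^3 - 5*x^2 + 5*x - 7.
Gal(K/Q) = S_3 (symmetric group of order 6)

Compute the discriminant of x^3 + (-5)*x^2 + (5)*x + (-7): Δ = -1548. Since Δ is not a rational square, the Galois group is not contained in A_3; it must be the full S_3 (irreducibility of the cubic rules out anything smaller).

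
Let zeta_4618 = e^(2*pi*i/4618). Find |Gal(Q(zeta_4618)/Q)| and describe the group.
|Gal(Q(zeta_4618)/Q)| = phi(4618) = 2308; group ≅ (Z/4618Z)^* ≅ Z/2308Z

The n-th cyclotomic polynomial Φ_4618(x) is the minimal polynomial of zeta_4618 over Q and has degree phi(4618) = 2308. So Q(zeta_4618) is a degree-2308 Galois extension with Galois group (Z/4618Z)^*. By CRT, (Z/4618Z)^* ≅ (Z/2Z)^* × (Z/2309Z)^*. Each prime-power unit group is (Z/2Z)^* ≅ trivial group (order 1); (Z/2309Z)^* ≅ Z/2308Z. Hence Gal(Q(zeta_4618)/Q) ≅ Z/2308Z.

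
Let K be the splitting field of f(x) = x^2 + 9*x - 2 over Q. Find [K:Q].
[K:Q] = 2

The discriminant of x^2 + (9)*x + (-2) is b^2 - 4c = 81 - (-8) = 89. Since 89 is not a perfect square in Q, the polynomial is irreducible over Q. Its two roots generate a degree-2 extension, so [K:Q] = 2.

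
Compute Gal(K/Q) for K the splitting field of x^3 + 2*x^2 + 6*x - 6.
Gal(K/Q) = S_3 (symmetric group of order 6)

Compute the discriminant of x^3 + (2)*x^2 + (6)*x + (-6): Δ = -2796. Since Δ is not a rational square, the Galois group is not contained in A_3; it must be the full S_3 (irreducibility of the cubic rules out anything smaller).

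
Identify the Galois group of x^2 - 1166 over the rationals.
Gal(K/Q) = Z/2Z (cyclic of order 2)

x^2 - 1166 is irreducible over Q since 1166 is not a rational square. The splitting field Q(sqrt(1166)) has degree 2 over Q, and its unique nontrivial automorphism is sqrt(1166) ↦ -sqrt(1166). Hence Gal(Q(sqrt(1166))/Q) = Z/2Z.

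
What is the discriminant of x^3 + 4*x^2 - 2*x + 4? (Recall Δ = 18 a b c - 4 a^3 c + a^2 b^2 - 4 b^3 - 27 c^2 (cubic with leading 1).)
Δ = -1936

For x^3 + a x^2 + b x + c the discriminant is Δ = 18 a b c - 4 a^3 c + a^2 b^2 - 4 b^3 - 27 c^2.
Plug a = 4, b = -2, c = 4:
  18*(4)*(-2)*(4) - 4*(4)^3*(4) + (4)^2*(-2)^2 - 4*(-2)^3 - 27*(4)^2
  = -576 + (-1024) + 64 + (32) + (-432)
  = -1936.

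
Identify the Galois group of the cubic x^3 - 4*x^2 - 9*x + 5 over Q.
Gal(K/Q) = S_3 (symmetric group of order 6)

Compute the discriminant of x^3 + (-4)*x^2 + (-9)*x + (5): Δ = 8057. Since Δ is not a rational square, the Galois group is not contained in A_3; it must be the full S_3 (irreducibility of the cubic rules out anything smaller).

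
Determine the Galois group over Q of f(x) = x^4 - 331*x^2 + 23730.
Gal(K/Q) = V_4 (Klein four-group, Z/2Z × Z/2Z)

f factors as (x^2 - 105)(x^2 - 226), so the splitting field is K = Q(sqrt(105), sqrt(226)). The elements 105, 226, 23730 are all non-squares in Q, so sqrt(105) and sqrt(226) generate independent quadratic extensions. Thus [K:Q] = 4 and Gal(K/Q) is generated by the two order-2 automorphisms sqrt(105) ↦ -sqrt(105) and sqrt(226) ↦ -sqrt(226), giving V_4.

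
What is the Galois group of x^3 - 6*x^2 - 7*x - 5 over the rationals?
Gal(K/Q) = S_3 (symmetric group of order 6)

Compute the discriminant of x^3 + (-6)*x^2 + (-7)*x + (-5): Δ = -5639. Since Δ is not a rational square, the Galois group is not contained in A_3; it must be the full S_3 (irreducibility of the cubic rules out anything smaller).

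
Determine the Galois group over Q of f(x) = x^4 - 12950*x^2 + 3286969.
Gal(K/Q) = Z/2Z (cyclic of order 2)

f factors as (x^2 - 259)(x^2 - 12691), so the splitting field is K = Q(sqrt(259), sqrt(12691)). The squarefree part of 259 is 259 and the squarefree part of 12691 is also 259, so sqrt(259) and sqrt(12691) are both rational multiples of sqrt(259). Hence Q(sqrt(259)) = Q(sqrt(12691)) = Q(sqrt(259)), and the splitting field collapses to a single degree-2 extension with Galois group Z/2Z.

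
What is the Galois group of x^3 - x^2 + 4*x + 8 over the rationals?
Gal(K/Q) = S_3 (symmetric group of order 6)

Compute the discriminant of x^3 + (-1)*x^2 + (4)*x + (8): Δ = -2512. Since Δ is not a rational square, the Galois group is not contained in A_3; it must be the full S_3 (irreducibility of the cubic rules out anything smaller).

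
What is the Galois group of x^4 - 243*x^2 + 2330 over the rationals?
Gal(K/Q) = V_4 (Klein four-group, Z/2Z × Z/2Z)

f factors as (x^2 - 233)(x^2 - 10), so the splitting field is K = Q(sqrt(233), sqrt(10)). The elements 233, 10, 2330 are all non-squares in Q, so sqrt(233) and sqrt(10) generate independent quadratic extensions. Thus [K:Q] = 4 and Gal(K/Q) is generated by the two order-2 automorphisms sqrt(233) ↦ -sqrt(233) and sqrt(10) ↦ -sqrt(10), giving V_4.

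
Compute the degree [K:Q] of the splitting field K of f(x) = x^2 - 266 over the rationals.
[K:Q] = 2

The polynomial x^2 - 266 is irreducible over Q since 266 is not a perfect square. Its splitting field is Q(sqrt(266)), which has degree 2 over Q.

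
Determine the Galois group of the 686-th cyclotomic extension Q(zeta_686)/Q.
|Gal(Q(zeta_686)/Q)| = phi(686) = 294; group ≅ (Z/686Z)^* ≅ Z/294Z

The n-th cyclotomic polynomial Φ_686(x) is the minimal polynomial of zeta_686 over Q and has degree phi(686) = 294. So Q(zeta_686) is a degree-294 Galois extension with Galois group (Z/686Z)^*. By CRT, (Z/686Z)^* ≅ (Z/2Z)^* × (Z/343Z)^*. Each prime-power unit group is (Z/2Z)^* ≅ trivial group (order 1); (Z/343Z)^* ≅ Z/294Z. Hence Gal(Q(zeta_686)/Q) ≅ Z/294Z.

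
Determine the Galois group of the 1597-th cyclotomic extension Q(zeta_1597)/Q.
|Gal(Q(zeta_1597)/Q)| = phi(1597) = 1596; group ≅ (Z/1597Z)^* ≅ Z/1596Z

The n-th cyclotomic polynomial Φ_1597(x) is the minimal polynomial of zeta_1597 over Q and has degree phi(1597) = 1596. So Q(zeta_1597) is a degree-1596 Galois extension with Galois group (Z/1597Z)^*. (Z/1597Z)^* is cyclic since 1597 is an odd prime power (or 4). Hence Gal(Q(zeta_1597)/Q) ≅ Z/1596Z.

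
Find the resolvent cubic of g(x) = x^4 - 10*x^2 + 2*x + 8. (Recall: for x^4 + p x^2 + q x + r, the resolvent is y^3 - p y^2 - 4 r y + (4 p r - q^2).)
h(y) = y^3 + 10*y^2 - 32*y - 324

Identify coefficients: p = -10, q = 2, r = 8.
Plug into h(y) = y^3 - p y^2 - 4 r y + (4 p r - q^2):
  h(y) = y^3 - (-10) y^2 - 4*(8) y + (4*(-10)*(8) - (2)^2)
       = y^3 + (10) y^2 + (-32) y + (-324).
Simplifying: h(y) = y^3 + 10*y^2 - 32*y - 324.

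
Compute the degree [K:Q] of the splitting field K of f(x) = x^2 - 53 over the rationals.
[K:Q] = 2

The polynomial x^2 - 53 is irreducible over Q since 53 is not a perfect square. Its splitting field is Q(sqrt(53)), which has degree 2 over Q.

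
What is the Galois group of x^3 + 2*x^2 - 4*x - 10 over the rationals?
Gal(K/Q) = S_3 (symmetric group of order 6)

Compute the discriminant of x^3 + (2)*x^2 + (-4)*x + (-10): Δ = -620. Since Δ is not a rational square, the Galois group is not contained in A_3; it must be the full S_3 (irreducibility of the cubic rules out anything smaller).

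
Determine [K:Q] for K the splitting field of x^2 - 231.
[K:Q] = 2

The polynomial x^2 - 231 is irreducible over Q since 231 is not a perfect square. Its splitting field is Q(sqrt(231)), which has degree 2 over Q.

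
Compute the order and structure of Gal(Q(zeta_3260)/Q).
|Gal(Q(zeta_3260)/Q)| = phi(3260) = 1296; group ≅ (Z/3260Z)^* ≅ Z/2Z × Z/4Z × Z/162Z

The n-th cyclotomic polynomial Φ_3260(x) is the minimal polynomial of zeta_3260 over Q and has degree phi(3260) = 1296. So Q(zeta_3260) is a degree-1296 Galois extension with Galois group (Z/3260Z)^*. By CRT, (Z/3260Z)^* ≅ (Z/4Z)^* × (Z/5Z)^* × (Z/163Z)^*. Each prime-power unit group is (Z/4Z)^* ≅ Z/2Z; (Z/5Z)^* ≅ Z/4Z; (Z/163Z)^* ≅ Z/162Z. Hence Gal(Q(zeta_3260)/Q) ≅ Z/2Z × Z/4Z × Z/162Z.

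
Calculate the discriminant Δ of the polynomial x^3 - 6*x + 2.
Δ = 756

For a depressed cubic x^3 + p x + q the discriminant is Δ = -4 p^3 - 27 q^2 = -4*(-6)^3 - 27*(2)^2 = 864 - 108 = 756.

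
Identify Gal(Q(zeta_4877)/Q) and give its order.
|Gal(Q(zeta_4877)/Q)| = phi(4877) = 4876; group ≅ (Z/4877Z)^* ≅ Z/4876Z

The n-th cyclotomic polynomial Φ_4877(x) is the minimal polynomial of zeta_4877 over Q and has degree phi(4877) = 4876. So Q(zeta_4877) is a degree-4876 Galois extension with Galois group (Z/4877Z)^*. (Z/4877Z)^* is cyclic since 4877 is an odd prime power (or 4). Hence Gal(Q(zeta_4877)/Q) ≅ Z/4876Z.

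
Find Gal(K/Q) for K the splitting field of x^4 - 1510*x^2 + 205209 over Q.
Gal(K/Q) = Z/2Z (cyclic of order 2)

f factors as (x^2 - 1359)(x^2 - 151), so the splitting field is K = Q(sqrt(1359), sqrt(151)). The squarefree part of 1359 is 151 and the squarefree part of 151 is also 151, so sqrt(1359) and sqrt(151) are both rational multiples of sqrt(151). Hence Q(sqrt(1359)) = Q(sqrt(151)) = Q(sqrt(151)), and the splitting field collapses to a single degree-2 extension with Galois group Z/2Z.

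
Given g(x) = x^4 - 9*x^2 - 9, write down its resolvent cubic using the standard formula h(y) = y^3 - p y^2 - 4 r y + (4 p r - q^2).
h(y) = y^3 + 9*y^2 + 36*y + 324

Identify coefficients: p = -9, q = 0, r = -9.
Plug into h(y) = y^3 - p y^2 - 4 r y + (4 p r - q^2):
  h(y) = y^3 - (-9) y^2 - 4*(-9) y + (4*(-9)*(-9) - (0)^2)
       = y^3 + (9) y^2 + (36) y + (324).
Simplifying: h(y) = y^3 + 9*y^2 + 36*y + 324.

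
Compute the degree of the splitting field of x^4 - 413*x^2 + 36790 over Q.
[K:Q] = 4

f factors as (x^2 - 283)(x^2 - 130); the splitting field is K = Q(sqrt(283), sqrt(130)). Since 283, 130, and 36790 are all non-squares in Q, the three subfields Q(sqrt(283)), Q(sqrt(130)), Q(sqrt(36790)) are distinct degree-2 extensions, so [K:Q] = 4 (Klein four Galois group).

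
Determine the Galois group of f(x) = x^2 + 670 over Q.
Gal(K/Q) = Z/2Z (cyclic of order 2)

x^2 + 670 is irreducible over Q since -670 is not a rational square. The splitting field Q(sqrt(-670)) has degree 2 over Q, and its unique nontrivial automorphism is sqrt(-670) ↦ -sqrt(-670). Hence Gal(Q(sqrt(-670))/Q) = Z/2Z.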